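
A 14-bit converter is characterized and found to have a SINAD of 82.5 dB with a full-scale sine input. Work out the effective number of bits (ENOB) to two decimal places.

13.41 bits

ENOB = (SINAD − 1.76) / 6.02 = (82.5 − 1.76)/6.02 = 13.412.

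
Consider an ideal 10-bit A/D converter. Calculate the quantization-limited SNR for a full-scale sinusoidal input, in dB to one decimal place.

SNR ≈ 6.02·N + 1.76 dB = 6.02·10 + 1.76 = 61.96 dB.

62.0 dB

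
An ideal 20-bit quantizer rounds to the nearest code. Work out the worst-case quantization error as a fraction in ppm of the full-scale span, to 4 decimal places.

Rounding → worst-case error = ½ LSB = V_FS/2^21, so 1e+06/2097152 = 0.476837 ppm of full scale.

0.4768 ppm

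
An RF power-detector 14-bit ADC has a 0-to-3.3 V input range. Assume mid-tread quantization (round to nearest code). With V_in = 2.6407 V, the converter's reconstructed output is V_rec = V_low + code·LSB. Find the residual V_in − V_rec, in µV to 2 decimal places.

-65.38 µV

One LSB is 3.3 V / 16384 = 201.42 µV.
Scaled input = 13110.6754 LSBs, so code = 13111.
Reconstructed: 2.6407654 V.
Error = 2.6407 − 2.6407654 = -6.53809e-05 V = -65.38 µV.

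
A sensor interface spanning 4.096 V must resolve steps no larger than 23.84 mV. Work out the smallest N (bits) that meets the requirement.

8 bits

Number of steps required ≥ 4.096 V / 23.84 mV = 171.81.
Need 2^N ≥ 171.81; 2^7 = 128, 2^8 = 256.
Minimum N = 8.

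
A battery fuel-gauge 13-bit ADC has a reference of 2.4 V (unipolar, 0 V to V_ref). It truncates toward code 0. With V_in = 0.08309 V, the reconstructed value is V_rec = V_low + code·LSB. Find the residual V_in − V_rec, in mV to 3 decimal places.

Step size: 2.4 V ÷ 2^13 = 292.97 µV.
(0.08309 − 0)/0.000292969 = 283.6139; ⌊·⌋ gives code 283.
V_rec = 0 + 283·0.000292969 = 0.082910156 V.
Difference: 0.000179844 V → 0.180 mV.

0.180 mV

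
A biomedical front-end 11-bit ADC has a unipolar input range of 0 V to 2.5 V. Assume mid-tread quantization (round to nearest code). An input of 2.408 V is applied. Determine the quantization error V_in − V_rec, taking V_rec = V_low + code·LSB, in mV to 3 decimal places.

-0.447 mV

One LSB is 2.5 V / 2048 = 1.221 mV.
(V_in − V_low)/LSB = (2.408 − 0)/0.0012207 = 1972.6336 → code 1973 (round).
Reconstructed: 2.4084473 V.
Difference: -0.000447266 V → -0.447 mV.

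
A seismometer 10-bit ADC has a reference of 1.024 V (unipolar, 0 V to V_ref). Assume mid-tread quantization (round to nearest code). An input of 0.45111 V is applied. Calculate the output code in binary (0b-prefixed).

Full-scale span = 1.024 V; LSB = 1.024/2^10 = 1.000 mV.
(0.45111 − 0) / 0.001 = 451.110 LSBs.
So the output code is 451.
In binary (0b-prefixed): 0b111000011.

code 0b111000011 (decimal 451)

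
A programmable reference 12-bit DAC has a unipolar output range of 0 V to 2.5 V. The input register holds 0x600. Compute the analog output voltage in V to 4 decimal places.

0.9375 V

LSB = 2.5 V / 2^12 = 0.610 mV.
Code 0x600 = 1536 decimal.
V_out = 0 + 1536 × 0.000610352 V = 0.9375 V.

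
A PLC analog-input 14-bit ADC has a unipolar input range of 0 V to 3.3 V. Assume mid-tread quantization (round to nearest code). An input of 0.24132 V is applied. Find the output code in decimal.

LSB = 3.3 V / 16384 = 201.42 µV.
(V_in − V_low)/LSB = (0.24132 − 0) / 0.000201416 = 1198.117.
Round → code 1198.

code 1198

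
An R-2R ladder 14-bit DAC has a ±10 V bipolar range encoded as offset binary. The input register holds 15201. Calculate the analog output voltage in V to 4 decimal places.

8.5559 V

LSB = 20 V / 2^14 = 1.221 mV.
V_out = (−10) + 15201 × 0.0012207 V = 8.55591 V.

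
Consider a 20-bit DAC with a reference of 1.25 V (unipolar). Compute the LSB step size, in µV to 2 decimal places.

1.19 µV

Full-scale span = 1.25 V.
LSB = 1.25 / 2^20 = 1.25 / 1048576 = 1.19209e-06 V = 1.19 µV.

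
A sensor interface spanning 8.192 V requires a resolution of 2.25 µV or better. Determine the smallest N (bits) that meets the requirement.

22 bits

Number of steps required ≥ 8.192 V / 2.25 µV = 3640888.89.
Need 2^N ≥ 3640888.89; 2^21 = 2097152, 2^22 = 4194304.
Minimum N = 22.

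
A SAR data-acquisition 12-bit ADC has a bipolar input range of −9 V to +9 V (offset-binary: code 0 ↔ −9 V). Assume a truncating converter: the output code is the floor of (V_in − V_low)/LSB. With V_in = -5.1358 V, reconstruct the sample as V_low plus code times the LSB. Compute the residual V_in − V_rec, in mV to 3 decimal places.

1.407 mV

One LSB is 18 V / 4096 = 4.395 mV.
Scaled input = 879.3202 LSBs, so code = 879.
Code 879 maps back to (−9) + 879×0.00439453 V = -5.137207 V.
Error = -5.1358 − (−5.137207) = 0.00140703 V = 1.407 mV.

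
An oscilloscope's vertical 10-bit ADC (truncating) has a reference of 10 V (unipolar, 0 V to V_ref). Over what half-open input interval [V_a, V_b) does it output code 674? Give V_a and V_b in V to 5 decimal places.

[6.58203 V, 6.59180 V)

LSB = 10/2^10 = 9.766 mV.
V_a = V_low + 674·LSB = 6.58203 V; V_b = V_low + 675·LSB = 6.5918 V.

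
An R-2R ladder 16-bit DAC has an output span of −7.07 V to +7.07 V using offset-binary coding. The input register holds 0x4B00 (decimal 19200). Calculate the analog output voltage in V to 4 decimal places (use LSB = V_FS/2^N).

LSB = 14.14 V / 2^16 = 215.76 µV.
Code 0x4B00 = 19200 decimal.
V_out = (−7.07) + 19200 × 0.000215759 V = -2.92742 V.

-2.9274 V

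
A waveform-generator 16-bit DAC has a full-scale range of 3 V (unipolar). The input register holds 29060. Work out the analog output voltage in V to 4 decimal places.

1.3303 V

LSB = 3 V / 2^16 = 45.78 µV.
V_out = 0 + 29060 × 4.57764e-05 V = 1.33026 V.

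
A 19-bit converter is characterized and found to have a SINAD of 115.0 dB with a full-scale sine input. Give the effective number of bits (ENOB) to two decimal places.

ENOB = (SINAD − 1.76) / 6.02 = (115.0 − 1.76)/6.02 = 18.811.

18.81 bits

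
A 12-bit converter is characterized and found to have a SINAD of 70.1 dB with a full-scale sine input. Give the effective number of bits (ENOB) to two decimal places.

11.35 bits

ENOB = (SINAD − 1.76) / 6.02 = (70.1 − 1.76)/6.02 = 11.352.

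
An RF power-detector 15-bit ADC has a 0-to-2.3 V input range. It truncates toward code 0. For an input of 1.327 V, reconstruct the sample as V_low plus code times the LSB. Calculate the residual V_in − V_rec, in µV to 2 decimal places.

49.93 µV

One LSB is 2.3 V / 32768 = 70.19 µV.
Scaled input = 18905.7113 LSBs, so code = 18905.
Reconstructed: 1.3269501 V.
Error = 1.327 − 1.3269501 = 4.99268e-05 V = 49.93 µV.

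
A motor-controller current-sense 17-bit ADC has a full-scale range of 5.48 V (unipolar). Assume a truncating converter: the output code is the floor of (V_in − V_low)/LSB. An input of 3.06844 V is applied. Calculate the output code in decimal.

code 73391

With 131072 levels over 5.48 V, one step is 41.81 µV.
(3.06844 − 0) / 4.18091e-05 = 73391.709 LSBs.
⌊·⌋(73391.709) = 73391.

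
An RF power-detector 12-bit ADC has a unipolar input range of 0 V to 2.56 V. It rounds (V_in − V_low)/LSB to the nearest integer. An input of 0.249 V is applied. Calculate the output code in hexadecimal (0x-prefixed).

LSB = 2.56 V / 4096 = 0.625 mV.
(0.249 − 0) / 0.000625 = 398.400 LSBs.
Round → code 398.
In hexadecimal (0x-prefixed): 0x18E.

code 0x18E (decimal 398)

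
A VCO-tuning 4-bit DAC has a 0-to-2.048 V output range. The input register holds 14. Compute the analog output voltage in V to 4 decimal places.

LSB = 2.048 V / 2^4 = 128.000 mV.
V_out = 0 + 14 × 0.128 V = 1.792 V.

1.7920 V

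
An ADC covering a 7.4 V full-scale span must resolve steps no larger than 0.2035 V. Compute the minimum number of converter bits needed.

6 bits

Number of steps required ≥ 7.4 V / 0.2035 V = 36.36.
Need 2^N ≥ 36.36; 2^5 = 32, 2^6 = 64.
Minimum N = 6.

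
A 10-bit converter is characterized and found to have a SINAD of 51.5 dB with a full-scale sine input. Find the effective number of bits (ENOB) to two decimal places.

ENOB = (SINAD − 1.76) / 6.02 = (51.5 − 1.76)/6.02 = 8.262.

8.26 bits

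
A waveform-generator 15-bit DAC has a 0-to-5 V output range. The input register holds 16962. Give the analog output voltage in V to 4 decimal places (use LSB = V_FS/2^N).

LSB = 5 V / 2^15 = 152.59 µV.
V_out = 0 + 16962 × 0.000152588 V = 2.5882 V.

2.5882 V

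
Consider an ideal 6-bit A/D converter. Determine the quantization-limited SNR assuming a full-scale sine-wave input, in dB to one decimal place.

37.9 dB

SNR ≈ 6.02·N + 1.76 dB = 6.02·6 + 1.76 = 37.88 dB.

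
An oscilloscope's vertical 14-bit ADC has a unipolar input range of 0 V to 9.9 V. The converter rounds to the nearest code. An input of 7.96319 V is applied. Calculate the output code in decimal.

With 16384 levels over 9.9 V, one step is 0.604 mV.
Input sits at 13178.677 steps above V_low.
round(13178.677) = 13179.

code 13179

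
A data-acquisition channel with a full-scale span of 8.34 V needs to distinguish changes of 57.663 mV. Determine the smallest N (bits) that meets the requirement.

8 bits

Number of steps required ≥ 8.34 V / 57.663 mV = 144.63.
Need 2^N ≥ 144.63; 2^7 = 128, 2^8 = 256.
Minimum N = 8.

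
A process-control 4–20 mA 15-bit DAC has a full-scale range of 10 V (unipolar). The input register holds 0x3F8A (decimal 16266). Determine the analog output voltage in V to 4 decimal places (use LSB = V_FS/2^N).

4.9640 V

LSB = 10 V / 2^15 = 305.18 µV.
Code 0x3F8A = 16266 decimal.
V_out = 0 + 16266 × 0.000305176 V = 4.96399 V.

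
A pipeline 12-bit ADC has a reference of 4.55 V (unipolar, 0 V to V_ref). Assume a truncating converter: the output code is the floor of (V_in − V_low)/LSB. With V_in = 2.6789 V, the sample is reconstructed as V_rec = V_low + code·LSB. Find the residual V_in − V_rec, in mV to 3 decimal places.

0.665 mV

One LSB is 4.55 V / 4096 = 1.111 mV.
Scaled input = 2411.5988 LSBs, so code = 2411.
V_rec = 0 + 2411·0.00111084 = 2.6782349 V.
Error = 2.6789 − 2.6782349 = 0.000665137 V = 0.665 mV.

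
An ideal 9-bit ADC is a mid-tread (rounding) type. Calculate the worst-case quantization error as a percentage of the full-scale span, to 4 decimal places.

0.0977 %

Rounding → worst-case error = ½ LSB = V_FS/2^10, so 100/1024 = 0.0976562 % of full scale.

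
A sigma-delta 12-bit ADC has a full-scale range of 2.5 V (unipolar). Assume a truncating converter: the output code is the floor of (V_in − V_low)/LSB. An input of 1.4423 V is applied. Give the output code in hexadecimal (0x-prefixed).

With 4096 levels over 2.5 V, one step is 0.610 mV.
(1.4423 − 0) / 0.000610352 = 2363.064 LSBs.
Floor → code 2363.
In hexadecimal (0x-prefixed): 0x93B.

code 0x93B (decimal 2363)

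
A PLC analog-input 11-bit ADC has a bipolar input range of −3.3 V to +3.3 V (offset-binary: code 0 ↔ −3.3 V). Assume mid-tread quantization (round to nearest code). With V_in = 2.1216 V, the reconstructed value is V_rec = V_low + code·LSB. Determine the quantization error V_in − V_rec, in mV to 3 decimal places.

One LSB is 6.6 V / 2048 = 3.223 mV.
Scaled input = 1682.3389 LSBs, so code = 1682.
Code 1682 maps back to (−3.3) + 1682×0.00322266 V = 2.1205078 V.
V_in − V_rec = 0.00109219 V = 1.092 mV.

1.092 mV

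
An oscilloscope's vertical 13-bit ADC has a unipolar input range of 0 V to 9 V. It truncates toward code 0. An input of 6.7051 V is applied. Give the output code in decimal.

code 6103

LSB = 9 V / 8192 = 1.099 mV.
(V_in − V_low)/LSB = (6.7051 − 0) / 0.00109863 = 6103.131.
⌊·⌋(6103.131) = 6103.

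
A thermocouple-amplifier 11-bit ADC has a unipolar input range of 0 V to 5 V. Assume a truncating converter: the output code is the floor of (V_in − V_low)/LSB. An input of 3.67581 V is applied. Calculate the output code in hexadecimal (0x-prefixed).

code 0x5E1 (decimal 1505)

Full-scale span = 5 V; LSB = 5/2^11 = 2.441 mV.
(3.67581 − 0) / 0.00244141 = 1505.612 LSBs.
So the output code is 1505.
In hexadecimal (0x-prefixed): 0x5E1.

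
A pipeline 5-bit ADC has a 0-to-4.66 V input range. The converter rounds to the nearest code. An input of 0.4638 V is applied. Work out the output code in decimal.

Full-scale span = 4.66 V; LSB = 4.66/2^5 = 145.625 mV.
(0.4638 − 0) / 0.145625 = 3.185 LSBs.
So the output code is 3.

code 3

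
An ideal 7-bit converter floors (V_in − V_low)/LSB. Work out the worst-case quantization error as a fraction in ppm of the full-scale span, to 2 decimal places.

Truncating → worst-case error = 1 LSB = V_FS/2^7, so 1e+06/128 = 7812.5 ppm of full scale.

7812.50 ppm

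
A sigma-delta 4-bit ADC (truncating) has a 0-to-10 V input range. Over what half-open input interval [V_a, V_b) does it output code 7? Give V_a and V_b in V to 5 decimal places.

LSB = 10/2^4 = 0.6250 V.
V_a = V_low + 7·LSB = 4.375 V; V_b = V_low + 8·LSB = 5 V.

[4.37500 V, 5.00000 V)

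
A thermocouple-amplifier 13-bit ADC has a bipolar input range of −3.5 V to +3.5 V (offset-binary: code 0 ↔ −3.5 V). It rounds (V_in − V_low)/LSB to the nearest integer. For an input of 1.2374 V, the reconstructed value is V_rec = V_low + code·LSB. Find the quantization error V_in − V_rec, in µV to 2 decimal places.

LSB = 7/2^13 = 0.854 mV.
Scaled input = 5544.1115 LSBs, so code = 5544.
Reconstructed: 1.2373047 V.
Error = 1.2374 − 1.2373047 = 9.53125e-05 V = 95.31 µV.

95.31 µV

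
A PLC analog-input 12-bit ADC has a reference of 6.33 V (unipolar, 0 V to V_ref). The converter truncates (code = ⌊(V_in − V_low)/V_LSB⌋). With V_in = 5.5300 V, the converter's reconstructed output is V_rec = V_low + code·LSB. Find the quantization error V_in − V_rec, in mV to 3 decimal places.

0.522 mV

One LSB is 6.33 V / 4096 = 1.545 mV.
(V_in − V_low)/LSB = (5.5300 − 0)/0.00154541 = 3578.3381 → code 3578 (floor).
Reconstructed: 5.5294775 V.
V_in − V_rec = 0.000522461 V = 0.522 mV.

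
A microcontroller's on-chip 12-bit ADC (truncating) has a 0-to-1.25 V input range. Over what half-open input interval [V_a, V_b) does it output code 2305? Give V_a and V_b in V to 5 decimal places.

[0.70343 V, 0.70374 V)

LSB = 1.25/2^12 = 305.18 µV.
V_a = V_low + 2305·LSB = 0.70343 V; V_b = V_low + 2306·LSB = 0.703735 V.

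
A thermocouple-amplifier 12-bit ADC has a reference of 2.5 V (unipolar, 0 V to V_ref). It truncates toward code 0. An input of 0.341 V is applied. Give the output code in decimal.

Full-scale span = 2.5 V; LSB = 2.5/2^12 = 0.610 mV.
(V_in − V_low)/LSB = (0.341 − 0) / 0.000610352 = 558.694.
So the output code is 558.

code 558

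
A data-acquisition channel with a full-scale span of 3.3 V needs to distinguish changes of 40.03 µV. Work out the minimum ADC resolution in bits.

17 bits

Number of steps required ≥ 3.3 V / 40.03 µV = 82438.17.
Need 2^N ≥ 82438.17; 2^16 = 65536, 2^17 = 131072.
Minimum N = 17.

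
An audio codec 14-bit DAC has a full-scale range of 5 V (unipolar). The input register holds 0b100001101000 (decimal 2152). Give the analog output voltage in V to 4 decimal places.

0.6567 V

LSB = 5 V / 2^14 = 305.18 µV.
Code 0b100001101000 = 2152 decimal.
V_out = 0 + 2152 × 0.000305176 V = 0.656738 V.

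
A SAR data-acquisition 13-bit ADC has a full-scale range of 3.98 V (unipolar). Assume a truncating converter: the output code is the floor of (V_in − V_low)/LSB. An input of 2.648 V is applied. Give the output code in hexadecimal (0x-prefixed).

Full-scale span = 3.98 V; LSB = 3.98/2^13 = 485.84 µV.
(V_in − V_low)/LSB = (2.648 − 0) / 0.00048584 = 5450.356.
⌊·⌋(5450.356) = 5450.
In hexadecimal (0x-prefixed): 0x154A.

code 0x154A (decimal 5450)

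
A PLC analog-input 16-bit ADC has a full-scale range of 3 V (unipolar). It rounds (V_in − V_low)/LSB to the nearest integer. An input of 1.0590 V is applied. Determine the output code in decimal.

code 23134

With 65536 levels over 3 V, one step is 45.78 µV.
(1.0590 − 0) / 4.57764e-05 = 23134.208 LSBs.
Round → code 23134.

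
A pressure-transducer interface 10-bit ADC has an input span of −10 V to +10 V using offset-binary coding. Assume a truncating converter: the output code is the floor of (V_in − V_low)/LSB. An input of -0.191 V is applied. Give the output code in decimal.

code 502

LSB = 20 V / 1024 = 19.531 mV.
Input sits at 502.221 steps above V_low.
Floor → code 502.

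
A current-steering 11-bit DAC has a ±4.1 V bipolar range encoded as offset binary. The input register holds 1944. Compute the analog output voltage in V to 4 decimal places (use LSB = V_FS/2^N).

LSB = 8.2 V / 2^11 = 4.004 mV.
V_out = (−4.1) + 1944 × 0.00400391 V = 3.68359 V.

3.6836 V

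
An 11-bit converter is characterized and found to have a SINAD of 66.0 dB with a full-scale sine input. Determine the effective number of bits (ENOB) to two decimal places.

ENOB = (SINAD − 1.76) / 6.02 = (66.0 − 1.76)/6.02 = 10.671.

10.67 bits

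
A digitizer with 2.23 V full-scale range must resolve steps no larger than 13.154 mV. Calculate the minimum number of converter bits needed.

Number of steps required ≥ 2.23 V / 13.154 mV = 169.53.
Need 2^N ≥ 169.53; 2^7 = 128, 2^8 = 256.
Minimum N = 8.

8 bits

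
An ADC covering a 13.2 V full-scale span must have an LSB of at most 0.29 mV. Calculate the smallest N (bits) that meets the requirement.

Number of steps required ≥ 13.2 V / 0.29 mV = 45517.24.
Need 2^N ≥ 45517.24; 2^15 = 32768, 2^16 = 65536.
Minimum N = 16.

16 bits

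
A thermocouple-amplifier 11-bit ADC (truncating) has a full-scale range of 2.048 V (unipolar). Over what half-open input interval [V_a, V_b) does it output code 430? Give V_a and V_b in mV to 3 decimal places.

LSB = 2.048/2^11 = 1.000 mV.
V_a = V_low + 430·LSB = 0.43 V; V_b = V_low + 431·LSB = 0.431 V.

[430.000 mV, 431.000 mV)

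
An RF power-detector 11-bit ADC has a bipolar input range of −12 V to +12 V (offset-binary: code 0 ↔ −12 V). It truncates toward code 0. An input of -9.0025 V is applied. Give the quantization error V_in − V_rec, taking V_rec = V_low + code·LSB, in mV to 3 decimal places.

9.219 mV

One LSB is 24 V / 2048 = 11.719 mV.
(V_in − V_low)/LSB = (-9.0025 − (−12))/0.0117188 = 255.7867 → code 255 (floor).
V_rec = (−12) + 255·0.0117188 = -9.0117188 V.
Difference: 0.00921875 V → 9.219 mV.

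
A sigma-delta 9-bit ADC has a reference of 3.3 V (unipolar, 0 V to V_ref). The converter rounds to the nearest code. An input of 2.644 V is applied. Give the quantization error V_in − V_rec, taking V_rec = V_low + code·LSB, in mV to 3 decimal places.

1.422 mV

Step size: 3.3 V ÷ 2^9 = 6.445 mV.
(2.644 − 0)/0.00644531 = 410.2206; round gives code 410.
Code 410 maps back to 0 + 410×0.00644531 V = 2.6425781 V.
V_in − V_rec = 0.00142187 V = 1.422 mV.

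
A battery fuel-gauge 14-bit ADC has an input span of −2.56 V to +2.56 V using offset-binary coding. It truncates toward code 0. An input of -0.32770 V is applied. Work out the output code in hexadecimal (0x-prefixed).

code 0x1BE7 (decimal 7143)

Full-scale span = 5.12 V; LSB = 5.12/2^14 = 312.50 µV.
Input sits at 7143.360 steps above V_low.
⌊·⌋(7143.360) = 7143.
In hexadecimal (0x-prefixed): 0x1BE7.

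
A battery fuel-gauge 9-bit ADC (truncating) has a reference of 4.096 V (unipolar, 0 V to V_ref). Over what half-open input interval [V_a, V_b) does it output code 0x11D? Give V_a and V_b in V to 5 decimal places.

[2.28000 V, 2.28800 V)

LSB = 4.096/2^9 = 8.000 mV.
Code 0x11D = 285 decimal.
V_a = V_low + 285·LSB = 2.28 V; V_b = V_low + 286·LSB = 2.288 V.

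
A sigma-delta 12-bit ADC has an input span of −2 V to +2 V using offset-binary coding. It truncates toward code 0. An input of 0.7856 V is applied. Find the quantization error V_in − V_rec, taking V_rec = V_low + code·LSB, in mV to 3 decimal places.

One LSB is 4 V / 4096 = 0.977 mV.
(0.7856 − (−2))/0.000976562 = 2852.4544; ⌊·⌋ gives code 2852.
Code 2852 maps back to (−2) + 2852×0.000976562 V = 0.78515625 V.
V_in − V_rec = 0.00044375 V = 0.444 mV.

0.444 mV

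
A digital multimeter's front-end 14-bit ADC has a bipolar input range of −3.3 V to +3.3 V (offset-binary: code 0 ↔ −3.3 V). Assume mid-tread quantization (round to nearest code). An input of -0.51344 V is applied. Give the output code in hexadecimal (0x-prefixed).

code 0x1B05 (decimal 6917)

Full-scale span = 6.6 V; LSB = 6.6/2^14 = 402.83 µV.
Input sits at 6917.424 steps above V_low.
So the output code is 6917.
In hexadecimal (0x-prefixed): 0x1B05.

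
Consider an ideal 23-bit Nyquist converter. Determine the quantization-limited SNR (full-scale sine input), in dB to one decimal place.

140.2 dB

SNR ≈ 6.02·N + 1.76 dB = 6.02·23 + 1.76 = 140.22 dB.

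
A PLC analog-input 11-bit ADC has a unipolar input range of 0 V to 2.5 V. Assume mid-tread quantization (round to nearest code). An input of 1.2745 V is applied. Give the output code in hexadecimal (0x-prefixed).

code 0x414 (decimal 1044)

Full-scale span = 2.5 V; LSB = 2.5/2^11 = 1.221 mV.
(V_in − V_low)/LSB = (1.2745 − 0) / 0.0012207 = 1044.070.
round(1044.070) = 1044.
In hexadecimal (0x-prefixed): 0x414.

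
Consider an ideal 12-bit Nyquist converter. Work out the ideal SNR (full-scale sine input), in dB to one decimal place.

74.0 dB

SNR ≈ 6.02·N + 1.76 dB = 6.02·12 + 1.76 = 74.00 dB.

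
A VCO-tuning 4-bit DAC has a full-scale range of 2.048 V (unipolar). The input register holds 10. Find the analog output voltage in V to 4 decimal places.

1.2800 V

LSB = 2.048 V / 2^4 = 128.000 mV.
V_out = 0 + 10 × 0.128 V = 1.28 V.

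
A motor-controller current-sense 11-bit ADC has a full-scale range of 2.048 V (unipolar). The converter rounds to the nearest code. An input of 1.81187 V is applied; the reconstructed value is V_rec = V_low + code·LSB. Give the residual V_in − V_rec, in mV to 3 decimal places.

One LSB is 2.048 V / 2048 = 1.000 mV.
(1.81187 − 0)/0.001 = 1811.8700; round gives code 1812.
Reconstructed: 1.812 V.
V_in − V_rec = -0.00013 V = -0.130 mV.

-0.130 mV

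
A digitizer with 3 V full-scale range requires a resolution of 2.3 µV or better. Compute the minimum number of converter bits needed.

21 bits

Number of steps required ≥ 3 V / 2.3 µV = 1304347.83.
Need 2^N ≥ 1304347.83; 2^20 = 1048576, 2^21 = 2097152.
Minimum N = 21.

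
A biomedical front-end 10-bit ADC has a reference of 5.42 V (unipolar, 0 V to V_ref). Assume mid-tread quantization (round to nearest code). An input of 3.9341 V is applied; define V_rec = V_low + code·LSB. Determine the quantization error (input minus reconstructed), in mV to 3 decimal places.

One LSB is 5.42 V / 1024 = 5.293 mV.
Scaled input = 743.2691 LSBs, so code = 743.
Code 743 maps back to 0 + 743×0.00529297 V = 3.9326758 V.
Difference: 0.00142422 V → 1.424 mV.

1.424 mV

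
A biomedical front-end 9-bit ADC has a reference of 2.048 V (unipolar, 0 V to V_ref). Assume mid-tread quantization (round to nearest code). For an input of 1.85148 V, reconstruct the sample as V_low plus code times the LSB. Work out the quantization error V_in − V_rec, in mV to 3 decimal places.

One LSB is 2.048 V / 512 = 4.000 mV.
(V_in − V_low)/LSB = (1.85148 − 0)/0.004 = 462.8700 → code 463 (round).
V_rec = 0 + 463·0.004 = 1.852 V.
Error = 1.85148 − 1.852 = -0.00052 V = -0.520 mV.

-0.520 mV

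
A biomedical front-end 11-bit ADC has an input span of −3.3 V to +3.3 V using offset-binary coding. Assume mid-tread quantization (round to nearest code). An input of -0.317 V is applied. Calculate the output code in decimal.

code 926

Full-scale span = 6.6 V; LSB = 6.6/2^11 = 3.223 mV.
(V_in − V_low)/LSB = (-0.317 − (−3.3)) / 0.00322266 = 925.634.
round(925.634) = 926.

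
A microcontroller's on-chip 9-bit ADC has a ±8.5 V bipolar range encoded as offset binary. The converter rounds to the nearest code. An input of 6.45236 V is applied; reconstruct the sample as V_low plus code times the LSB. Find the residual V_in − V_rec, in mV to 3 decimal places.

Step size: 17 V ÷ 2^9 = 33.203 mV.
Scaled input = 450.3299 LSBs, so code = 450.
Reconstructed: 6.4414062 V.
Error = 6.45236 − 6.4414062 = 0.0109537 V = 10.954 mV.

10.954 mV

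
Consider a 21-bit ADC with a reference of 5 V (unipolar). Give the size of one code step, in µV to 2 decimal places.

Full-scale span = 5 V.
LSB = 5 / 2^21 = 5 / 2097152 = 2.38419e-06 V = 2.38 µV.

2.38 µV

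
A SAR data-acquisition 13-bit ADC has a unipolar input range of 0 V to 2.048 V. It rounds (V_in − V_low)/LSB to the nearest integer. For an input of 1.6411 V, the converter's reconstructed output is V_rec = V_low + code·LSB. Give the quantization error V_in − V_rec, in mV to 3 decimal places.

Step size: 2.048 V ÷ 2^13 = 250.00 µV.
Scaled input = 6564.4000 LSBs, so code = 6564.
Code 6564 maps back to 0 + 6564×0.00025 V = 1.641 V.
Difference: 0.0001 V → 0.100 mV.

0.100 mV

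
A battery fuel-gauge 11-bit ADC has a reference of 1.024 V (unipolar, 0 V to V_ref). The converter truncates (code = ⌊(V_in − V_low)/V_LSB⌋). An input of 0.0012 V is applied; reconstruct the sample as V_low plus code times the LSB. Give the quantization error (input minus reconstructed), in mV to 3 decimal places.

Step size: 1.024 V ÷ 2^11 = 0.500 mV.
Scaled input = 2.4000 LSBs, so code = 2.
V_rec = 0 + 2·0.0005 = 0.001 V.
Difference: 0.0002 V → 0.200 mV.

0.200 mV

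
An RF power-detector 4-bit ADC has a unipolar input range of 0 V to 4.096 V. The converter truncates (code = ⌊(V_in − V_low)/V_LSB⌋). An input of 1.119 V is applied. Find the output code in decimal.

code 4

With 16 levels over 4.096 V, one step is 256.000 mV.
(V_in − V_low)/LSB = (1.119 − 0) / 0.256 = 4.371.
Floor → code 4.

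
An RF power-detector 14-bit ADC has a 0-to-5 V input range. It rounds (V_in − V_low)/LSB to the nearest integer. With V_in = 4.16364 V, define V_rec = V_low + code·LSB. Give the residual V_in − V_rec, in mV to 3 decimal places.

0.127 mV

Step size: 5 V ÷ 2^14 = 305.18 µV.
(4.16364 − 0)/0.000305176 = 13643.4156; round gives code 13643.
Reconstructed: 4.1635132 V.
V_in − V_rec = 0.000126816 V = 0.127 mV.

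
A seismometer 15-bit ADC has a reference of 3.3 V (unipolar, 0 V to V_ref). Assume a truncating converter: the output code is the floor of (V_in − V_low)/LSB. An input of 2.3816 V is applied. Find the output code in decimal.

Full-scale span = 3.3 V; LSB = 3.3/2^15 = 100.71 µV.
Input sits at 23648.566 steps above V_low.
So the output code is 23648.

code 23648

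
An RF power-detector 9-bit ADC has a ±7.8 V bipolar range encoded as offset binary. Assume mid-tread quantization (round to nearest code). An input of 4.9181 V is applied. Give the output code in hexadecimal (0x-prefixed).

code 0x1A1 (decimal 417)

With 512 levels over 15.6 V, one step is 30.469 mV.
(V_in − V_low)/LSB = (4.9181 − (−7.8)) / 0.0304687 = 417.415.
Round → code 417.
In hexadecimal (0x-prefixed): 0x1A1.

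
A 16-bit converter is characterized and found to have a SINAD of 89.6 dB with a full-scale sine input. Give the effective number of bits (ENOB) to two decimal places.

ENOB = (SINAD − 1.76) / 6.02 = (89.6 − 1.76)/6.02 = 14.591.

14.59 bits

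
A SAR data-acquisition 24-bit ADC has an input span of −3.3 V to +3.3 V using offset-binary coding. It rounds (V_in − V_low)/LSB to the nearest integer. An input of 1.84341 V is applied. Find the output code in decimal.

code 13074561

With 16777216 levels over 6.6 V, one step is 0.39 µV.
(1.84341 − (−3.3)) / 3.93391e-07 = 13074560.689 LSBs.
Round → code 13074561.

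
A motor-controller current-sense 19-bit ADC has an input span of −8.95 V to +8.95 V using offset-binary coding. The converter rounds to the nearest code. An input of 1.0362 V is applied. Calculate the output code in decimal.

LSB = 17.9 V / 524288 = 34.14 µV.
(1.0362 − (−8.95)) / 3.41415e-05 = 292494.124 LSBs.
Round → code 292494.

code 292494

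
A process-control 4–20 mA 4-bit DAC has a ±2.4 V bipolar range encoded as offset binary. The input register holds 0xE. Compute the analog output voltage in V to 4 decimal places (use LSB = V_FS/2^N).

1.8000 V

LSB = 4.8 V / 2^4 = 300.000 mV.
Code 0xE = 14 decimal.
V_out = (−2.4) + 14 × 0.3 V = 1.8 V.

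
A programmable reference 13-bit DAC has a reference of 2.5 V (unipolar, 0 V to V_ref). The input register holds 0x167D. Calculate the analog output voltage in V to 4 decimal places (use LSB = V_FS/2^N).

1.7569 V

LSB = 2.5 V / 2^13 = 305.18 µV.
Code 0x167D = 5757 decimal.
V_out = 0 + 5757 × 0.000305176 V = 1.7569 V.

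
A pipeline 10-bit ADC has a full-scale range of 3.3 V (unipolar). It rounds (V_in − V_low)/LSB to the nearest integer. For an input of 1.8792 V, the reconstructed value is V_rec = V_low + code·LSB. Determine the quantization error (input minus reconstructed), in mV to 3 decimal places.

One LSB is 3.3 V / 1024 = 3.223 mV.
Scaled input = 583.1215 LSBs, so code = 583.
Reconstructed: 1.8788086 V.
Difference: 0.000391406 V → 0.391 mV.

0.391 mV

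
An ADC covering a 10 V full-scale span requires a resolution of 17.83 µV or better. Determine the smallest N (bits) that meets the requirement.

Number of steps required ≥ 10 V / 17.83 µV = 560852.50.
Need 2^N ≥ 560852.50; 2^19 = 524288, 2^20 = 1048576.
Minimum N = 20.

20 bits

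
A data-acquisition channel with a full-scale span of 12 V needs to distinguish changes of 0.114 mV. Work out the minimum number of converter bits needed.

Number of steps required ≥ 12 V / 0.114 mV = 105263.16.
Need 2^N ≥ 105263.16; 2^16 = 65536, 2^17 = 131072.
Minimum N = 17.

17 bits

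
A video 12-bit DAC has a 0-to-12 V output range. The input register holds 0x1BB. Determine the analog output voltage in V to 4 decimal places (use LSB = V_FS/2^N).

1.2979 V

LSB = 12 V / 2^12 = 2.930 mV.
Code 0x1BB = 443 decimal.
V_out = 0 + 443 × 0.00292969 V = 1.29785 V.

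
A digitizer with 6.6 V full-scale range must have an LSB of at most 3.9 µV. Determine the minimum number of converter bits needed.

21 bits

Number of steps required ≥ 6.6 V / 3.9 µV = 1692307.69.
Need 2^N ≥ 1692307.69; 2^20 = 1048576, 2^21 = 2097152.
Minimum N = 21.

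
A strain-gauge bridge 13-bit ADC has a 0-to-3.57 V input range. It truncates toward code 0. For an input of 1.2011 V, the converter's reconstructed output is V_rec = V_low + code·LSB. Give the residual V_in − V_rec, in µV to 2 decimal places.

LSB = 3.57/2^13 = 435.79 µV.
(1.2011 − 0)/0.000435791 = 2756.1376; ⌊·⌋ gives code 2756.
V_rec = 0 + 2756·0.000435791 = 1.20104 V.
Difference: 5.99609e-05 V → 59.96 µV.

59.96 µV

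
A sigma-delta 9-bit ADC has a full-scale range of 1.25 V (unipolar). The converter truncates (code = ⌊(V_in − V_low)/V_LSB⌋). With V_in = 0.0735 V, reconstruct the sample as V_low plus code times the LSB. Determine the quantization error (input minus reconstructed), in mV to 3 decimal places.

0.258 mV

Step size: 1.25 V ÷ 2^9 = 2.441 mV.
(V_in − V_low)/LSB = (0.0735 − 0)/0.00244141 = 30.1056 → code 30 (floor).
V_rec = 0 + 30·0.00244141 = 0.073242188 V.
Error = 0.0735 − 0.073242188 = 0.000257813 V = 0.258 mV.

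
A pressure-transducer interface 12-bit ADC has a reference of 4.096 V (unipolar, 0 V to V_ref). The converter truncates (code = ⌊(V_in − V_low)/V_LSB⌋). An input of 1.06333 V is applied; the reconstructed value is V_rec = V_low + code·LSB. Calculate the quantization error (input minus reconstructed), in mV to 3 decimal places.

LSB = 4.096/2^12 = 1.000 mV.
(V_in − V_low)/LSB = (1.06333 − 0)/0.001 = 1063.3300 → code 1063 (floor).
Code 1063 maps back to 0 + 1063×0.001 V = 1.063 V.
Error = 1.06333 − 1.063 = 0.00033 V = 0.330 mV.

0.330 mV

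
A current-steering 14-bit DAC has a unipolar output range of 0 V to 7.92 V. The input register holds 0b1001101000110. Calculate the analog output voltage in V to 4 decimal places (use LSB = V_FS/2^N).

2.3851 V

LSB = 7.92 V / 2^14 = 483.40 µV.
Code 0b1001101000110 = 4934 decimal.
V_out = 0 + 4934 × 0.000483398 V = 2.38509 V.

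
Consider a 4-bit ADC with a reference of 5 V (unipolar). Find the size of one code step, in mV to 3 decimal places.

312.500 mV

Full-scale span = 5 V.
LSB = 5 / 2^4 = 5 / 16 = 0.3125 V = 312.500 mV.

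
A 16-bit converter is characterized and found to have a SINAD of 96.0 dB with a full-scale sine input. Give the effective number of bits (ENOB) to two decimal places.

15.65 bits

ENOB = (SINAD − 1.76) / 6.02 = (96.0 − 1.76)/6.02 = 15.654.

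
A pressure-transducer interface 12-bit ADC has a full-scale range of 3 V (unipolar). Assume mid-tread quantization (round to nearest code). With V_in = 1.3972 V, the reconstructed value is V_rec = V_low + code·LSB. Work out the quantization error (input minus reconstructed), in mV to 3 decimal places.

LSB = 3/2^12 = 0.732 mV.
Scaled input = 1907.6437 LSBs, so code = 1908.
Code 1908 maps back to 0 + 1908×0.000732422 V = 1.3974609 V.
V_in − V_rec = -0.000260937 V = -0.261 mV.

-0.261 mV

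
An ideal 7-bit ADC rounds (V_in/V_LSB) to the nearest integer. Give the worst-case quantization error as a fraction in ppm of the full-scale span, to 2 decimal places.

3906.25 ppm

Rounding → worst-case error = ½ LSB = V_FS/2^8, so 1e+06/256 = 3906.25 ppm of full scale.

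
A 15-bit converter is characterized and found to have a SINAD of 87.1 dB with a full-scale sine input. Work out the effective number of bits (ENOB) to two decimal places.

14.18 bits

ENOB = (SINAD − 1.76) / 6.02 = (87.1 − 1.76)/6.02 = 14.176.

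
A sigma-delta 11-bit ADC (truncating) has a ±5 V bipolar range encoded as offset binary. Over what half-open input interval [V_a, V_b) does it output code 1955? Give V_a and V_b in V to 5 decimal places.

[4.54590 V, 4.55078 V)

LSB = 10/2^11 = 4.883 mV.
V_a = V_low + 1955·LSB = 4.5459 V; V_b = V_low + 1956·LSB = 4.55078 V.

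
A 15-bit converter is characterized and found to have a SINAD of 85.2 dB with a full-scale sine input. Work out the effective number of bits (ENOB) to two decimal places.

13.86 bits

ENOB = (SINAD − 1.76) / 6.02 = (85.2 − 1.76)/6.02 = 13.860.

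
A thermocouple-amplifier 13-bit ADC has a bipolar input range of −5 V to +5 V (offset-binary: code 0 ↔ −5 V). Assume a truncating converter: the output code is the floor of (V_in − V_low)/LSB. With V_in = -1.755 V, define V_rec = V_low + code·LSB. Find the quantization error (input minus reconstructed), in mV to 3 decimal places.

0.371 mV

LSB = 10/2^13 = 1.221 mV.
(-1.755 − (−5))/0.0012207 = 2658.3040; ⌊·⌋ gives code 2658.
V_rec = (−5) + 2658·0.0012207 = -1.7553711 V.
V_in − V_rec = 0.000371094 V = 0.371 mV.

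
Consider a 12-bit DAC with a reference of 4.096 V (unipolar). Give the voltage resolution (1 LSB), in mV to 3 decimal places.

Full-scale span = 4.096 V.
LSB = 4.096 / 2^12 = 4.096 / 4096 = 0.001 V = 1.000 mV.

1.000 mV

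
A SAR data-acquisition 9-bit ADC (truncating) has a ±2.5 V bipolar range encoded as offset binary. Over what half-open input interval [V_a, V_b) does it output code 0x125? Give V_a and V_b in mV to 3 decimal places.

LSB = 5/2^9 = 9.766 mV.
Code 0x125 = 293 decimal.
V_a = V_low + 293·LSB = 0.361328 V; V_b = V_low + 294·LSB = 0.371094 V.

[361.328 mV, 371.094 mV)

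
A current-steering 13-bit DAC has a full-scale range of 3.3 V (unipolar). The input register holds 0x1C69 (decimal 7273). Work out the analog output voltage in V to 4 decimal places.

LSB = 3.3 V / 2^13 = 402.83 µV.
Code 0x1C69 = 7273 decimal.
V_out = 0 + 7273 × 0.000402832 V = 2.9298 V.

2.9298 V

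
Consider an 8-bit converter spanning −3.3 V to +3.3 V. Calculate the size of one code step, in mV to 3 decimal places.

25.781 mV

Full-scale span = 6.6 V.
LSB = 6.6 / 2^8 = 6.6 / 256 = 0.0257812 V = 25.781 mV.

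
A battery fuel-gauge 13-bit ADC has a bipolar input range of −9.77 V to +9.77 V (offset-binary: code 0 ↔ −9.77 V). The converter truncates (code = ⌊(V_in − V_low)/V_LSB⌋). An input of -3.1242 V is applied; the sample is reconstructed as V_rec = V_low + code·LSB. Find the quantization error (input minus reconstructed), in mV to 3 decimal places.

One LSB is 19.54 V / 8192 = 2.385 mV.
Scaled input = 2786.2023 LSBs, so code = 2786.
Reconstructed: -3.1246826 V.
Error = -3.1242 − (−3.1246826) = 0.000482617 V = 0.483 mV.

0.483 mV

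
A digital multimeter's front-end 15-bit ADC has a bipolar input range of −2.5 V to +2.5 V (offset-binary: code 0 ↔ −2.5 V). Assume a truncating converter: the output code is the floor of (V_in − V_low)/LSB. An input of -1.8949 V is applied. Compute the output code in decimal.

code 3965

Full-scale span = 5 V; LSB = 5/2^15 = 152.59 µV.
Input sits at 3965.583 steps above V_low.
Floor → code 3965.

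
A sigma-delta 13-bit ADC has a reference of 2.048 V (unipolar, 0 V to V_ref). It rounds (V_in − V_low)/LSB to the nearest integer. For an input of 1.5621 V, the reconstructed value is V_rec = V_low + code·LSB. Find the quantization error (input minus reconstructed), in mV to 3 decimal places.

One LSB is 2.048 V / 8192 = 250.00 µV.
Scaled input = 6248.4000 LSBs, so code = 6248.
V_rec = 0 + 6248·0.00025 = 1.562 V.
Error = 1.5621 − 1.562 = 0.0001 V = 0.100 mV.

0.100 mV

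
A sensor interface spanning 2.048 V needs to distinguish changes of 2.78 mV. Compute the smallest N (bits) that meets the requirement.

Number of steps required ≥ 2.048 V / 2.78 mV = 736.69.
Need 2^N ≥ 736.69; 2^9 = 512, 2^10 = 1024.
Minimum N = 10.

10 bits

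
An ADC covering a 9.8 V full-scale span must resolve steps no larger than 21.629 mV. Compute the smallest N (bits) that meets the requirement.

Number of steps required ≥ 9.8 V / 21.629 mV = 453.10.
Need 2^N ≥ 453.10; 2^8 = 256, 2^9 = 512.
Minimum N = 9.

9 bits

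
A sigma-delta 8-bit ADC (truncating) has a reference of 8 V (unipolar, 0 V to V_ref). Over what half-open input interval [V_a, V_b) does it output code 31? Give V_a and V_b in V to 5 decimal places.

LSB = 8/2^8 = 31.250 mV.
V_a = V_low + 31·LSB = 0.96875 V; V_b = V_low + 32·LSB = 1 V.

[0.96875 V, 1.00000 V)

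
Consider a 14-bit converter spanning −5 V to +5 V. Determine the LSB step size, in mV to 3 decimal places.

0.610 mV

Full-scale span = 10 V.
LSB = 10 / 2^14 = 10 / 16384 = 0.000610352 V = 0.610 mV.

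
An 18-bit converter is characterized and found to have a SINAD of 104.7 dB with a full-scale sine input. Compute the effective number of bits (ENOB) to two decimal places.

17.10 bits

ENOB = (SINAD − 1.76) / 6.02 = (104.7 − 1.76)/6.02 = 17.100.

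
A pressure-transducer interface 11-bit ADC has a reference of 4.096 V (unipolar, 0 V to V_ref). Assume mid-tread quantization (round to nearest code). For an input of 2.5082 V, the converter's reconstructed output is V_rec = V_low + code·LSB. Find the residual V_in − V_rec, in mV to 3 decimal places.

One LSB is 4.096 V / 2048 = 2.000 mV.
(2.5082 − 0)/0.002 = 1254.1000; round gives code 1254.
Code 1254 maps back to 0 + 1254×0.002 V = 2.508 V.
Error = 2.5082 − 2.508 = 0.0002 V = 0.200 mV.

0.200 mV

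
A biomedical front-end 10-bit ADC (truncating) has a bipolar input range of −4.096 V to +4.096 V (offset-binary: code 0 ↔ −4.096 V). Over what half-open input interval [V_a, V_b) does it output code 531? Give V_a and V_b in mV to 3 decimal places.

[152.000 mV, 160.000 mV)

LSB = 8.192/2^10 = 8.000 mV.
V_a = V_low + 531·LSB = 0.152 V; V_b = V_low + 532·LSB = 0.16 V.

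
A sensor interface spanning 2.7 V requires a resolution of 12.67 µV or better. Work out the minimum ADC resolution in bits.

18 bits

Number of steps required ≥ 2.7 V / 12.67 µV = 213101.82.
Need 2^N ≥ 213101.82; 2^17 = 131072, 2^18 = 262144.
Minimum N = 18.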